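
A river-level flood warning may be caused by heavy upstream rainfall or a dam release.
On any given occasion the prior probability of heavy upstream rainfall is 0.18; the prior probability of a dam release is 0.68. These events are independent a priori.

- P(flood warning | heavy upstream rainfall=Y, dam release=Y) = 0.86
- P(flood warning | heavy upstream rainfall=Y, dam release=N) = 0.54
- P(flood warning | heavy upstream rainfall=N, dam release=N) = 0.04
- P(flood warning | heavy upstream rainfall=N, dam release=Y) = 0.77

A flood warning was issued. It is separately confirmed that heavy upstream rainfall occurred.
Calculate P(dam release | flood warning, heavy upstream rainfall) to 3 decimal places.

Enumerate both values of dam release and weight by the priors:
  P(flood warning | heavy upstream rainfall) = 0.54×0.32 + 0.86×0.68
        = 0.172800 + 0.584800 = 0.757600
The terms with dam release present sum to 0.584800, so
  P(dam release | flood warning, heavy upstream rainfall) = 0.584800 / 0.757600 ≈ 0.772

P(dam release | flood warning, heavy upstream rainfall) ≈ 0.772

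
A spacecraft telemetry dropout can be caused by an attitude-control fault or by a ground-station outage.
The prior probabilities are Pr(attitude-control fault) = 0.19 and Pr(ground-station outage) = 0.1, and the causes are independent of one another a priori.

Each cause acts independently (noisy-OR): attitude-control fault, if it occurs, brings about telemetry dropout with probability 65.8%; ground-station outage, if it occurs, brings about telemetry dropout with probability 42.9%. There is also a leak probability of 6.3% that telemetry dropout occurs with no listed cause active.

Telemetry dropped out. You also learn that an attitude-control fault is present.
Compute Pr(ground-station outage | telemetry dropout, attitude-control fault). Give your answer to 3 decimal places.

Pr(ground-station outage | telemetry dropout, attitude-control fault) ≈ 0.118

Under noisy-OR, P(telemetry dropout | causes) = 1 − (1−0.063)·∏(1−qᵢ) over the active causes.
P(telemetry dropout | attitude-control fault) = 0.679546×0.9 + 0.817021×0.1 = 0.611591 + 0.081702 = 0.693293
Restricting to configurations with ground-station outage present: 0.817021×0.1 = 0.081702.
So P(ground-station outage | telemetry dropout, attitude-control fault) = 0.081702/0.693293 ≈ 0.118.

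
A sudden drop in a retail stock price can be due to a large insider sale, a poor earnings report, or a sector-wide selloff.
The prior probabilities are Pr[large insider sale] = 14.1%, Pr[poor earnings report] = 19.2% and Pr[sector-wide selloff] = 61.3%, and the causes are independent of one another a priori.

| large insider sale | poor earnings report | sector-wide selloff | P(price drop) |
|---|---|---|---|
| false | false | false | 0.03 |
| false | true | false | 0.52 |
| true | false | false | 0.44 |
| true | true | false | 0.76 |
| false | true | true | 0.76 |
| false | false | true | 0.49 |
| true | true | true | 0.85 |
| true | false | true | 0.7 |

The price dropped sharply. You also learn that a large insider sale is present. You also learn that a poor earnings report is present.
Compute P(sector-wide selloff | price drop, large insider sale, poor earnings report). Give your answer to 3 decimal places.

P(price drop | large insider sale, poor earnings report) = 0.76·0.387 + 0.85·0.613 = 0.294120 + 0.521050 = 0.815170
Of this, 0.521050 comes from 0.85·0.613 (the sector-wide selloff=true cases).
So P(sector-wide selloff | price drop, large insider sale, poor earnings report) = 0.521050/0.815170 ≈ 0.639.

P(sector-wide selloff | price drop, large insider sale, poor earnings report) ≈ 0.639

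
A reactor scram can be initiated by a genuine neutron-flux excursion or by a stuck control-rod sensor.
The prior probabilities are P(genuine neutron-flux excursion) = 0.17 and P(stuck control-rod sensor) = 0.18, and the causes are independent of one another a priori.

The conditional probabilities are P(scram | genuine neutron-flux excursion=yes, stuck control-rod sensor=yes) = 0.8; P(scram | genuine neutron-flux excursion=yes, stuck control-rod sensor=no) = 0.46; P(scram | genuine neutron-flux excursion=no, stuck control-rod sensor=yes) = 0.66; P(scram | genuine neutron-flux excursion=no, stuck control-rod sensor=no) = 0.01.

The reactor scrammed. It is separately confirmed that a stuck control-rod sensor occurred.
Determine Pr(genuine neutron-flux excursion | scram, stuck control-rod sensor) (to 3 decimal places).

P(scram | stuck control-rod sensor) = 0.66*0.83 + 0.8*0.17 = 0.547800 + 0.136000 = 0.683800
Of this, 0.136000 comes from 0.8*0.17 (the genuine neutron-flux excursion=true cases).
Hence the posterior is 0.136000/0.683800 ≈ 0.199.

Pr(genuine neutron-flux excursion | scram, stuck control-rod sensor) ≈ 0.199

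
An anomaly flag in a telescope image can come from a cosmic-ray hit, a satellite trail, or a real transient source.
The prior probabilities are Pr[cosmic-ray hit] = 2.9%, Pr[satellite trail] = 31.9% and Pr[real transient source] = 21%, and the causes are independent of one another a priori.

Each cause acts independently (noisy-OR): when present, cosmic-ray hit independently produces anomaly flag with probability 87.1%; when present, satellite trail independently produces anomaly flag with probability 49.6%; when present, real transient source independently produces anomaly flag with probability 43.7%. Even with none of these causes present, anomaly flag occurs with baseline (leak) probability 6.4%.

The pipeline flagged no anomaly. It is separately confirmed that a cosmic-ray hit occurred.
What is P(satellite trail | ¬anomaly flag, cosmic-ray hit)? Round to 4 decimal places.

P(satellite trail | ¬anomaly flag, cosmic-ray hit) ≈ 0.1910

Under noisy-OR, P(anomaly flag | causes) = 1 − (1−0.064)·∏(1−qᵢ) over the active causes.
P(¬anomaly flag | cosmic-ray hit) = 0.120744×0.681×0.79 + 0.067979×0.681×0.21 + 0.060855×0.319×0.79 + 0.034261×0.319×0.21 = 0.064959 + 0.009722 + 0.015336 + 0.002295 = 0.092312
The satellite trail-present share is 0.015336 + 0.002295 = 0.017631.
P(satellite trail | ¬anomaly flag, cosmic-ray hit) = 0.017631 / 0.092312 ≈ 0.1910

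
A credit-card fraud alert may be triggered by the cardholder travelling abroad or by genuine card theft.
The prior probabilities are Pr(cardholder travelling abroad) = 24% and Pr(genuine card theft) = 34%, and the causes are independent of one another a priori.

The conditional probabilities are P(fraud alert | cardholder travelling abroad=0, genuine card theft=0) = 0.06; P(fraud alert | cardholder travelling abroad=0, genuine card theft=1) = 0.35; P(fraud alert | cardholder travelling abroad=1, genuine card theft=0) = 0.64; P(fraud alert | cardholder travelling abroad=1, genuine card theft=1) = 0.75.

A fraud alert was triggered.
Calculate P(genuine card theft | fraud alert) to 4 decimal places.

P(genuine card theft | fraud alert) ≈ 0.5356

Enumerate the 4 (cardholder travelling abroad, genuine card theft) configurations and weight by the priors:
  P(fraud alert) = 0.06*0.76*0.66 + 0.35*0.76*0.34 + 0.64*0.24*0.66 + 0.75*0.24*0.34
        = 0.030096 + 0.090440 + 0.101376 + 0.061200 = 0.283112
The terms with genuine card theft present sum to 0.151640, so
  P(genuine card theft | fraud alert) = 0.151640 / 0.283112 ≈ 0.5356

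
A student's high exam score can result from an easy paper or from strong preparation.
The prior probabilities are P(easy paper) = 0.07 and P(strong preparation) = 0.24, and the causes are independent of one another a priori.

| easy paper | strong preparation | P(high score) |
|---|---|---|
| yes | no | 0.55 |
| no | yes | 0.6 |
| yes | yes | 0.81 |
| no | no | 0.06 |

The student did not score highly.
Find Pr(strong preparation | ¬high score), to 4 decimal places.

Pr(strong preparation | ¬high score) ≈ 0.1184

P(¬high score) = 0.94*0.93*0.76 + 0.4*0.93*0.24 + 0.45*0.07*0.76 + 0.19*0.07*0.24 = 0.664392 + 0.089280 + 0.023940 + 0.003192 = 0.780804
Of this, 0.092472 comes from 0.089280 + 0.003192 (the strong preparation=true cases).
So P(strong preparation | ¬high score) = 0.092472/0.780804 ≈ 0.1184.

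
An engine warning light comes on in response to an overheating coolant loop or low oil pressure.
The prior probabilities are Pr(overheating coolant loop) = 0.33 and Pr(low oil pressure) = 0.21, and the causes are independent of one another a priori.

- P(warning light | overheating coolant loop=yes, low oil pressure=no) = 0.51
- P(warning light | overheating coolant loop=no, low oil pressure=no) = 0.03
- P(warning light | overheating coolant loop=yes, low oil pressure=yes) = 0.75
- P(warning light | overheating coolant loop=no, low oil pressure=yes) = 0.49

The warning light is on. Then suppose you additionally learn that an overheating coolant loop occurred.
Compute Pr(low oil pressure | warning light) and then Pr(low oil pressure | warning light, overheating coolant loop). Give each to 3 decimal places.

Pr(low oil pressure | warning light) ≈ 0.448; Pr(low oil pressure | warning light, overheating coolant loop) ≈ 0.281

P(warning light) = 0.03×0.67×0.79 + 0.49×0.67×0.21 + 0.51×0.33×0.79 + 0.75×0.33×0.21 = 0.015879 + 0.068943 + 0.132957 + 0.051975 = 0.269754
Of this, 0.120918 comes from 0.068943 + 0.051975 (the low oil pressure=true cases).
P(low oil pressure | warning light) = 0.120918 / 0.269754 ≈ 0.448

Now condition on the additional information:
For the numerator, keep only low oil pressure=true terms: 0.75·0.21 = 0.157500
Denominator P(warning light | overheating coolant loop): 0.51·0.79 + 0.75·0.21 = 0.560400
Posterior = 0.157500 / 0.560400 ≈ 0.281
— overheating coolant loop explains away the evidence for low oil pressure.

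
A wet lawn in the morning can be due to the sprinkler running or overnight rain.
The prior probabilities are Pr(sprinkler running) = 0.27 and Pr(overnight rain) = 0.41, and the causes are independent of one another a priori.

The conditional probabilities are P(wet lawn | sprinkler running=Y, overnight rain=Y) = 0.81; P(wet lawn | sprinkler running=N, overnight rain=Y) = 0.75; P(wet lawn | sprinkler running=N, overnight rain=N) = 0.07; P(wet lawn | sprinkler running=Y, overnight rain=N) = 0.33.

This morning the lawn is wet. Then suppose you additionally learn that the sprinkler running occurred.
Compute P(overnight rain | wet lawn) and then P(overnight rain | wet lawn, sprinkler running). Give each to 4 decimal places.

P(overnight rain | wet lawn) ≈ 0.7916; P(overnight rain | wet lawn, sprinkler running) ≈ 0.6304

For the numerator, keep only overnight rain=true terms: 0.224475 + 0.089667 = 0.314142
Denominator P(wet lawn): 0.07×0.73×0.59 + 0.75×0.73×0.41 + 0.33×0.27×0.59 + 0.81×0.27×0.41 = 0.396860
P(overnight rain | wet lawn) = 0.314142/0.396860 ≈ 0.7916

With the extra evidence:
For the numerator, keep only overnight rain=true terms: 0.81·0.41 = 0.332100
Denominator P(wet lawn | sprinkler running): 0.33·0.59 + 0.81·0.41 = 0.526800
P(overnight rain | wet lawn, sprinkler running) = 0.332100/0.526800 ≈ 0.6304
This is intercausal reasoning (explaining away): once sprinkler running accounts for the wet lawn, overnight rain becomes less likely.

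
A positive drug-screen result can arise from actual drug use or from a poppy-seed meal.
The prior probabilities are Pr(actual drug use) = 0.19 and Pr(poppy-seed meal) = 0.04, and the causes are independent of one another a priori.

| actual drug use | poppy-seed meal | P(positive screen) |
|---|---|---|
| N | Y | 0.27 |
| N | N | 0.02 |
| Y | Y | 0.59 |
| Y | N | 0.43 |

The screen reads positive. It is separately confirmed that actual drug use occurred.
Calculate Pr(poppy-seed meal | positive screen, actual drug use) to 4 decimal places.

Pr(poppy-seed meal | positive screen, actual drug use) ≈ 0.0541

Sum P(positive screen|·) weighted by the priors over both values of poppy-seed meal:
  P(positive screen | actual drug use) = 0.43*0.96 + 0.59*0.04
        = 0.412800 + 0.023600 = 0.436400
The terms with poppy-seed meal present sum to 0.023600, so
  P(poppy-seed meal | positive screen, actual drug use) = 0.023600 / 0.436400 ≈ 0.0541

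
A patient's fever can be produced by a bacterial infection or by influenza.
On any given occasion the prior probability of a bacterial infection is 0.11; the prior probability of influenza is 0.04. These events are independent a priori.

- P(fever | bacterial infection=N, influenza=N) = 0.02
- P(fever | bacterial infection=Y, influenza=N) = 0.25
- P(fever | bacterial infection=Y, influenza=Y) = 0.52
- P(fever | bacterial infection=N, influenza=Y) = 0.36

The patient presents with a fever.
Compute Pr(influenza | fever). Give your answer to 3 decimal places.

For the numerator, keep only influenza=true terms: 0.012816 + 0.002288 = 0.015104
Normalizer over all consistent configurations: 0.02*0.89*0.96 + 0.36*0.89*0.04 + 0.25*0.11*0.96 + 0.52*0.11*0.04 = 0.058592
P(influenza | fever) = 0.015104/0.058592 ≈ 0.258

Pr(influenza | fever) ≈ 0.258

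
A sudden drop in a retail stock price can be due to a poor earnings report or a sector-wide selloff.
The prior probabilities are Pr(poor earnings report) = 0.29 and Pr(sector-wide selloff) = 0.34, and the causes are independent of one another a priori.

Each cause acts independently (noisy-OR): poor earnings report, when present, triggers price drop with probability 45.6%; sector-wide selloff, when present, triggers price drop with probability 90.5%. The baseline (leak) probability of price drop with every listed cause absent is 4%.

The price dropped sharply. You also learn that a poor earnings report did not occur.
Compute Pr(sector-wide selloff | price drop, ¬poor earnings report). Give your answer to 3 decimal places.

Under noisy-OR, P(price drop | causes) = 1 − (1−0.04)·∏(1−qᵢ) over the active causes.
Numerator (weight on configurations with sector-wide selloff): 0.9088*0.34 = 0.308992
The normalizing constant is 0.04*0.66 + 0.9088*0.34 = 0.335392
P(sector-wide selloff | price drop, ¬poor earnings report) = 0.308992/0.335392 ≈ 0.921

Pr(sector-wide selloff | price drop, ¬poor earnings report) ≈ 0.921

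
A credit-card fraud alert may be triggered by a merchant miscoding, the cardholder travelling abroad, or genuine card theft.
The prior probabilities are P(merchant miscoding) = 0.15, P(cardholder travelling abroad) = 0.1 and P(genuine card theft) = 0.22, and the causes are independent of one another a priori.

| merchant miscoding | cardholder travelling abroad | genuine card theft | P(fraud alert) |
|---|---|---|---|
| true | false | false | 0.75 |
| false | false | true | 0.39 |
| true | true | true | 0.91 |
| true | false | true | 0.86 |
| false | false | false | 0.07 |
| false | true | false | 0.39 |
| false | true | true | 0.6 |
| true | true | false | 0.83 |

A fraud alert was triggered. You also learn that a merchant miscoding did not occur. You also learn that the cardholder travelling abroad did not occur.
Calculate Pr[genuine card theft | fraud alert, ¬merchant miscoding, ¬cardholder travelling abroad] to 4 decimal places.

For the numerator, keep only genuine card theft=true terms: 0.39*0.22 = 0.085800
Normalizer over all consistent configurations: 0.07*0.78 + 0.39*0.22 = 0.140400
P(genuine card theft | fraud alert, ¬merchant miscoding, ¬cardholder travelling abroad) = 0.085800/0.140400 ≈ 0.6111

Pr[genuine card theft | fraud alert, ¬merchant miscoding, ¬cardholder travelling abroad] ≈ 0.6111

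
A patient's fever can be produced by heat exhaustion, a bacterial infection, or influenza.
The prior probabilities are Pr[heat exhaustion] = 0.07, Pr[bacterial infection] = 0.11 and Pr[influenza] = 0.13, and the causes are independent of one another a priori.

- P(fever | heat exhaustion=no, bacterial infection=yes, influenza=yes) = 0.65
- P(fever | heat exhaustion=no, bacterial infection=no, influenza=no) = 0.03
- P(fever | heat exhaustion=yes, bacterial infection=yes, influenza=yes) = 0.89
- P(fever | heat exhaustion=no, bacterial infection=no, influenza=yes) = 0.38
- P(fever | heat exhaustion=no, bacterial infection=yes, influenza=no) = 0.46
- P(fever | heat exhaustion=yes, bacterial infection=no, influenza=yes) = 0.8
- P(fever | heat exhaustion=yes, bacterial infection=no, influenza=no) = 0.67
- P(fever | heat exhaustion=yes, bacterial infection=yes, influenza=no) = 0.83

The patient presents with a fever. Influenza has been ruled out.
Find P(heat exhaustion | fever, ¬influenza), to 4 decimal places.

P(fever | ¬influenza) = 0.03*0.93*0.89 + 0.46*0.93*0.11 + 0.67*0.07*0.89 + 0.83*0.07*0.11 = 0.024831 + 0.047058 + 0.041741 + 0.006391 = 0.120021
The heat exhaustion-present share is 0.041741 + 0.006391 = 0.048132.
So P(heat exhaustion | fever, ¬influenza) = 0.048132/0.120021 ≈ 0.4010.

P(heat exhaustion | fever, ¬influenza) ≈ 0.4010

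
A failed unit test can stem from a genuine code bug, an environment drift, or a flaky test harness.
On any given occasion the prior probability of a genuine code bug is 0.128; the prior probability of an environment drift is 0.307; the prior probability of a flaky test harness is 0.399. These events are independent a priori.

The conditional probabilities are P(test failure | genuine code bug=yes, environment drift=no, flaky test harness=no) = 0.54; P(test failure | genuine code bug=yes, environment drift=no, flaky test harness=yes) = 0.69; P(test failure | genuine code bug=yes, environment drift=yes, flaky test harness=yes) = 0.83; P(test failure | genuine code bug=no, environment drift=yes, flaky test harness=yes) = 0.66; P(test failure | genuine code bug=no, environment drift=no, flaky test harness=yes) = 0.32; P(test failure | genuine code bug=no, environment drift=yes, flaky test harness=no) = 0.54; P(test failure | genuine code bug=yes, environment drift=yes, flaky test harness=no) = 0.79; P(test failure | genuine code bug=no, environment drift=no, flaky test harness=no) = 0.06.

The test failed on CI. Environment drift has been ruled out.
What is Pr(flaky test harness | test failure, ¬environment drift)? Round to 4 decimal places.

By total probability over the 4 (genuine code bug, flaky test harness) configurations:
  P(test failure | ¬environment drift) = 0.06*0.872*0.601 + 0.32*0.872*0.399 + 0.54*0.128*0.601 + 0.69*0.128*0.399
        = 0.031444 + 0.111337 + 0.041541 + 0.035240 = 0.219562
Keeping only the flaky test harness-present terms gives 0.146577, so
  P(flaky test harness | test failure, ¬environment drift) = 0.146577 / 0.219562 ≈ 0.6676

Pr(flaky test harness | test failure, ¬environment drift) ≈ 0.6676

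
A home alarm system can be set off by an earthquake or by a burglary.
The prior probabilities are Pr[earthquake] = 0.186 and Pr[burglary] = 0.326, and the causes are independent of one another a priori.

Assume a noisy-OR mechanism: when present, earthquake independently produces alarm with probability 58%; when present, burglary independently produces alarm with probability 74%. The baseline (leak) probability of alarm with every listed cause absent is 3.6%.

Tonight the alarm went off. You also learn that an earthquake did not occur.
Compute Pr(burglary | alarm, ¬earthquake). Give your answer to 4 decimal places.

Pr(burglary | alarm, ¬earthquake) ≈ 0.9096

Under noisy-OR, P(alarm | causes) = 1 − (1−0.036)·∏(1−qᵢ) over the active causes.
Weight on burglary=true, given the evidence: 0.74936*0.326 = 0.244291
Denominator P(alarm | ¬earthquake): 0.036*0.674 + 0.74936*0.326 = 0.268555
Posterior = 0.244291 / 0.268555 ≈ 0.9096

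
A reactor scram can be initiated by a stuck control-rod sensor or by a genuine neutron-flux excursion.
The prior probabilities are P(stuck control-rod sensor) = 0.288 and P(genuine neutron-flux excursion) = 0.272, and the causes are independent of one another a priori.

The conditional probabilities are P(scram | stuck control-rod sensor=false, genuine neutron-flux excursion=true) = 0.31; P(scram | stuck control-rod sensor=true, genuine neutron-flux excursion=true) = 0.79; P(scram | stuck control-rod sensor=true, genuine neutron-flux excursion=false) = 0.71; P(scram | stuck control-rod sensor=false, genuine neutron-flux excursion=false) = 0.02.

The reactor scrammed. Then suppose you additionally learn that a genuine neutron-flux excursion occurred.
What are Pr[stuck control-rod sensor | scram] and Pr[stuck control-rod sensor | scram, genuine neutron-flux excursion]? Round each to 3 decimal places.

Pr[stuck control-rod sensor | scram] ≈ 0.750; Pr[stuck control-rod sensor | scram, genuine neutron-flux excursion] ≈ 0.508

Sum P(scram|·) weighted by the priors over the 4 (stuck control-rod sensor, genuine neutron-flux excursion) configurations:
  P(scram) = 0.02*0.712*0.728 + 0.31*0.712*0.272 + 0.71*0.288*0.728 + 0.79*0.288*0.272
        = 0.010367 + 0.060036 + 0.148861 + 0.061885 = 0.281149
The terms with stuck control-rod sensor present sum to 0.210746, so
  P(stuck control-rod sensor | scram) = 0.210746 / 0.281149 ≈ 0.750

Now also conditioning on genuine neutron-flux excursion=true:
Weight on stuck control-rod sensor=true, given the evidence: 0.79×0.288 = 0.227520
The normalizing constant is 0.31×0.712 + 0.79×0.288 = 0.448240
P(stuck control-rod sensor | scram, genuine neutron-flux excursion) = 0.227520/0.448240 ≈ 0.508
The drop from 0.750 to 0.508 is the explaining-away (discounting) effect.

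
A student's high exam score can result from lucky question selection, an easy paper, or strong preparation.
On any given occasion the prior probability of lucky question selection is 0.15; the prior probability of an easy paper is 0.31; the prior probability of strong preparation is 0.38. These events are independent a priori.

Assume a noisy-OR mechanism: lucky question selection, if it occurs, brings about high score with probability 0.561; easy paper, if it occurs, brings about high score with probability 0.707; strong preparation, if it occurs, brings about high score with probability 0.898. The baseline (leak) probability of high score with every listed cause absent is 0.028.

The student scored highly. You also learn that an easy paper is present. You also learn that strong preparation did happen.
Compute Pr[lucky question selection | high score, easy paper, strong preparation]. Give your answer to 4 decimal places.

Under noisy-OR, P(high score | causes) = 1 − (1−0.028)·∏(1−qᵢ) over the active causes.
Weight on lucky question selection=true, given the evidence: 0.987247*0.15 = 0.148087
The normalizing constant is 0.970951*0.85 + 0.987247*0.15 = 0.973395
Posterior = 0.148087 / 0.973395 ≈ 0.1521

Pr[lucky question selection | high score, easy paper, strong preparation] ≈ 0.1521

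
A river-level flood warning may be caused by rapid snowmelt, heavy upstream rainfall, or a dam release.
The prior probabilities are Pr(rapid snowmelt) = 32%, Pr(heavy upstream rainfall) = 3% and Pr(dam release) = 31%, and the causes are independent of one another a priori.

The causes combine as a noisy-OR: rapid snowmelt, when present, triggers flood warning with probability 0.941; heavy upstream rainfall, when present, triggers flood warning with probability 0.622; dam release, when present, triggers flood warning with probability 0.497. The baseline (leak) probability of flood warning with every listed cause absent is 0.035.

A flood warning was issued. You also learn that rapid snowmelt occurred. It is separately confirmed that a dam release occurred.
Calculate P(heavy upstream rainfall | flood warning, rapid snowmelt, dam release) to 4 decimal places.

P(heavy upstream rainfall | flood warning, rapid snowmelt, dam release) ≈ 0.0305

Under noisy-OR, P(flood warning | causes) = 1 − (1−0.035)·∏(1−qᵢ) over the active causes.
For the numerator, keep only heavy upstream rainfall=true terms: 0.989175×0.03 = 0.029675
Denominator P(flood warning | rapid snowmelt, dam release): 0.971362×0.97 + 0.989175×0.03 = 0.971896
Posterior = 0.029675 / 0.971896 ≈ 0.0305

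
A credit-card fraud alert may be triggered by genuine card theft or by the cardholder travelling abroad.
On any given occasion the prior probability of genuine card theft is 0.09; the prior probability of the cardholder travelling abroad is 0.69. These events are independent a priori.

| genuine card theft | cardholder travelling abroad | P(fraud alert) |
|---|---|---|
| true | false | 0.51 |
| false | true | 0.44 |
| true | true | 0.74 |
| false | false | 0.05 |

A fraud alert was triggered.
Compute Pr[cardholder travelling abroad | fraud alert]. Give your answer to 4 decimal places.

Sum P(fraud alert|·) weighted by the priors over the 4 (genuine card theft, cardholder travelling abroad) configurations:
  P(fraud alert) = 0.05×0.91×0.31 + 0.44×0.91×0.69 + 0.51×0.09×0.31 + 0.74×0.09×0.69
        = 0.014105 + 0.276276 + 0.014229 + 0.045954 = 0.350564
The terms with cardholder travelling abroad present sum to 0.322230, so
  P(cardholder travelling abroad | fraud alert) = 0.322230 / 0.350564 ≈ 0.9192

Pr[cardholder travelling abroad | fraud alert] ≈ 0.9192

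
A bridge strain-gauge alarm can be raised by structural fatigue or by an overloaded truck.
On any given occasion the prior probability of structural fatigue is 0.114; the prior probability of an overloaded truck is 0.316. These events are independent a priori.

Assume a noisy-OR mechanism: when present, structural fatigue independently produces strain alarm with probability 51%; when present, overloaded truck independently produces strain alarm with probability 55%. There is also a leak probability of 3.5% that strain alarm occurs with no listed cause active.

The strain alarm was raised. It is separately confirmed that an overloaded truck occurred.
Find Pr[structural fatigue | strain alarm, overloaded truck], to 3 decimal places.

Under noisy-OR, P(strain alarm | causes) = 1 − (1−0.035)·∏(1−qᵢ) over the active causes.
Enumerate both values of structural fatigue and weight by the priors:
  P(strain alarm | overloaded truck) = 0.56575×0.886 + 0.787218×0.114
        = 0.501254 + 0.089743 = 0.590997
The terms with structural fatigue present sum to 0.089743, so
  P(structural fatigue | strain alarm, overloaded truck) = 0.089743 / 0.590997 ≈ 0.152

Pr[structural fatigue | strain alarm, overloaded truck] ≈ 0.152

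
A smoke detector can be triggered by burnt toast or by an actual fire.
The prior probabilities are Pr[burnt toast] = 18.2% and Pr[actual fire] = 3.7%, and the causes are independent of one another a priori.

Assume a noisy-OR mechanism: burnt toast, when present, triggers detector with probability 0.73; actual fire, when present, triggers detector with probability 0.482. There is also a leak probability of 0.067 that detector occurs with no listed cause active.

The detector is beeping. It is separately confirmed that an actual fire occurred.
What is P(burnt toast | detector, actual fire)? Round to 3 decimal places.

P(burnt toast | detector, actual fire) ≈ 0.272

Under noisy-OR, P(detector | causes) = 1 − (1−0.067)·∏(1−qᵢ) over the active causes.
P(detector | actual fire) = 0.516706×0.818 + 0.869511×0.182 = 0.422666 + 0.158251 = 0.580917
Restricting to configurations with burnt toast present: 0.869511×0.182 = 0.158251.
So P(burnt toast | detector, actual fire) = 0.158251/0.580917 ≈ 0.272.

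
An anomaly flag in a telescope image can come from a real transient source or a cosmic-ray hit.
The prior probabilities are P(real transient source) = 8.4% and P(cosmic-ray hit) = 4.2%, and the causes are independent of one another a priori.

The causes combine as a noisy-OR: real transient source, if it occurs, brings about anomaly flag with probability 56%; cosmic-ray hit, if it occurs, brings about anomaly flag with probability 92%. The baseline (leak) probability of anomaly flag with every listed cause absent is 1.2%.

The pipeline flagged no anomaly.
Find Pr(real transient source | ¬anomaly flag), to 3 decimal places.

Pr(real transient source | ¬anomaly flag) ≈ 0.039

Under noisy-OR, P(anomaly flag | causes) = 1 − (1−0.012)·∏(1−qᵢ) over the active causes.
P(¬anomaly flag) = 0.988×0.916×0.958 + 0.07904×0.916×0.042 + 0.43472×0.084×0.958 + 0.034778×0.084×0.042 = 0.866998 + 0.003041 + 0.034983 + 0.000123 = 0.905145
The real transient source-present share is 0.034983 + 0.000123 = 0.035106.
P(real transient source | ¬anomaly flag) = 0.035106 / 0.905145 ≈ 0.039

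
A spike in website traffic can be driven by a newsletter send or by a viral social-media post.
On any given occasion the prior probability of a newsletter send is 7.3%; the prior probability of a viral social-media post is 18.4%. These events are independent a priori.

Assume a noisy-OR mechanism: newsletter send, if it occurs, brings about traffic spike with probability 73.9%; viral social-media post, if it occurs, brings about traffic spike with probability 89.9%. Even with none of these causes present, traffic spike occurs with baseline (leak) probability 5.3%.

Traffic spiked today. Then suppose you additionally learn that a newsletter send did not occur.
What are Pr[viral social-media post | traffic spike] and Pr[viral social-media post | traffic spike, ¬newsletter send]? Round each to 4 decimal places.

Pr[viral social-media post | traffic spike] ≈ 0.6633; Pr[viral social-media post | traffic spike, ¬newsletter send] ≈ 0.7937

Under noisy-OR, P(traffic spike | causes) = 1 − (1−0.053)·∏(1−qᵢ) over the active causes.
For the numerator, keep only viral social-media post=true terms: 0.154254 + 0.013097 = 0.167351
Denominator P(traffic spike): 0.053*0.927*0.816 + 0.904353*0.927*0.184 + 0.752833*0.073*0.816 + 0.975036*0.073*0.184 = 0.252287
Posterior = 0.167351 / 0.252287 ≈ 0.6633

Now condition on the additional information:
Numerator (weight on configurations with viral social-media post): 0.904353×0.184 = 0.166401
Denominator P(traffic spike | ¬newsletter send): 0.053×0.816 + 0.904353×0.184 = 0.209649
Posterior = 0.166401 / 0.209649 ≈ 0.7937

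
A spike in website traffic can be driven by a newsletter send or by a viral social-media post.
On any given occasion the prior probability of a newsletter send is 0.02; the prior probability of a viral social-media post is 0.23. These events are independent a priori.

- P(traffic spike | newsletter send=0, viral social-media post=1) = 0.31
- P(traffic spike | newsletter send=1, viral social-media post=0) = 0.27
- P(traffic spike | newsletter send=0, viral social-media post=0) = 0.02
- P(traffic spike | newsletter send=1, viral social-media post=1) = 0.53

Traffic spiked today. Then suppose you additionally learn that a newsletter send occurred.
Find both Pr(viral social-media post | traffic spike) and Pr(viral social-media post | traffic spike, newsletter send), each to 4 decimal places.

Pr(viral social-media post | traffic spike) ≈ 0.7898; Pr(viral social-media post | traffic spike, newsletter send) ≈ 0.3696

Enumerate the 4 (newsletter send, viral social-media post) configurations and weight by the priors:
  P(traffic spike) = 0.02*0.98*0.77 + 0.31*0.98*0.23 + 0.27*0.02*0.77 + 0.53*0.02*0.23
        = 0.015092 + 0.069874 + 0.004158 + 0.002438 = 0.091562
Keeping only the viral social-media post-present terms gives 0.072312, so
  P(viral social-media post | traffic spike) = 0.072312 / 0.091562 ≈ 0.7898

Now condition on the additional information:
By total probability over both values of viral social-media post:
  P(traffic spike | newsletter send) = 0.27×0.77 + 0.53×0.23
        = 0.207900 + 0.121900 = 0.329800
Keeping only the viral social-media post-present terms gives 0.121900, so
  P(viral social-media post | traffic spike, newsletter send) = 0.121900 / 0.329800 ≈ 0.3696
This is intercausal reasoning (explaining away): once newsletter send accounts for the traffic spike, viral social-media post becomes less likely.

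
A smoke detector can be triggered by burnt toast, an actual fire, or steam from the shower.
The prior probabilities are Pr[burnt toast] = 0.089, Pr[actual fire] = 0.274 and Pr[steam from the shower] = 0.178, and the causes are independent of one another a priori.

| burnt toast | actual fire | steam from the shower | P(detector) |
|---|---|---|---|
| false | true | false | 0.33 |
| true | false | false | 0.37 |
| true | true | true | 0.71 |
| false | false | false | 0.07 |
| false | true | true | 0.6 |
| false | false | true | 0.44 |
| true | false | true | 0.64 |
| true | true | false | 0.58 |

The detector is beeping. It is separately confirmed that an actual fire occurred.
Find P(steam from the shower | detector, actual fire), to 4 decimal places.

P(steam from the shower | detector, actual fire) ≈ 0.2727

Numerator (weight on configurations with steam from the shower): 0.097295 + 0.011248 = 0.108543
Denominator P(detector | actual fire): 0.33*0.911*0.822 + 0.6*0.911*0.178 + 0.58*0.089*0.822 + 0.71*0.089*0.178 = 0.398093
P(steam from the shower | detector, actual fire) = 0.108543/0.398093 ≈ 0.2727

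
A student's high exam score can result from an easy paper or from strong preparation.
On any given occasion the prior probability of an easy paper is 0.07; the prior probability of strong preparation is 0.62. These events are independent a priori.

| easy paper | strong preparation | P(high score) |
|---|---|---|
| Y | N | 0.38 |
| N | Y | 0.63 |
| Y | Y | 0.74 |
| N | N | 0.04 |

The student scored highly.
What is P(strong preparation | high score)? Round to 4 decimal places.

P(strong preparation | high score) ≈ 0.9422

Weight on strong preparation=true, given the evidence: 0.363258 + 0.032116 = 0.395374
The normalizing constant is 0.04×0.93×0.38 + 0.63×0.93×0.62 + 0.38×0.07×0.38 + 0.74×0.07×0.62 = 0.419618
P(strong preparation | high score) = 0.395374/0.419618 ≈ 0.9422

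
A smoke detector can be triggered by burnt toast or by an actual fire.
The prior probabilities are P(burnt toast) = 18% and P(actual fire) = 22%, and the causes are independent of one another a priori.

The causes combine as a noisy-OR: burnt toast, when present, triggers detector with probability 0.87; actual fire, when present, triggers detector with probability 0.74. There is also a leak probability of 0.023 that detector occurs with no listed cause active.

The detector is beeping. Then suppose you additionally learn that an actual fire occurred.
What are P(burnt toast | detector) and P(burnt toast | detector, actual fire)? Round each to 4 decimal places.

Under noisy-OR, P(detector | causes) = 1 − (1−0.023)·∏(1−qᵢ) over the active causes.
For the numerator, keep only burnt toast=true terms: 0.122568 + 0.038292 = 0.160860
The normalizing constant is 0.023×0.82×0.78 + 0.74598×0.82×0.22 + 0.87299×0.18×0.78 + 0.966977×0.18×0.22 = 0.310146
P(burnt toast | detector) = 0.160860/0.310146 ≈ 0.5187

With the extra evidence:
P(detector | actual fire) = 0.74598×0.82 + 0.966977×0.18 = 0.611704 + 0.174056 = 0.785760
Restricting to configurations with burnt toast present: 0.966977×0.18 = 0.174056.
Hence the posterior is 0.174056/0.785760 ≈ 0.2215.

P(burnt toast | detector) ≈ 0.5187; P(burnt toast | detector, actual fire) ≈ 0.2215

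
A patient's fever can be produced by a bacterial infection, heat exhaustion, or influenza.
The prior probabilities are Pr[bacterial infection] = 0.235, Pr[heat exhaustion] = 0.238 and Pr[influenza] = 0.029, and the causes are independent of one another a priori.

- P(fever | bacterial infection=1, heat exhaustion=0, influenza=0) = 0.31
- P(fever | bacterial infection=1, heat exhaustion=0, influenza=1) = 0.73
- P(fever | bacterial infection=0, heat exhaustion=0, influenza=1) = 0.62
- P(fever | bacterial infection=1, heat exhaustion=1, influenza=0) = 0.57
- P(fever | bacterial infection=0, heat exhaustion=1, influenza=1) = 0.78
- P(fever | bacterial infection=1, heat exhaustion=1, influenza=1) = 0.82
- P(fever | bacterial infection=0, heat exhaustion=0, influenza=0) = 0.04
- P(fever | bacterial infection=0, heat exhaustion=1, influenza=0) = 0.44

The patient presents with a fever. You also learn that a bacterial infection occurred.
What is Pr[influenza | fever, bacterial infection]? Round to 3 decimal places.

Pr[influenza | fever, bacterial infection] ≈ 0.057

Sum P(fever|·) weighted by the priors over the 4 (heat exhaustion, influenza) configurations:
  P(fever | bacterial infection) = 0.31×0.762×0.971 + 0.73×0.762×0.029 + 0.57×0.238×0.971 + 0.82×0.238×0.029
        = 0.229370 + 0.016132 + 0.131726 + 0.005660 = 0.382888
The terms with influenza present sum to 0.021792, so
  P(influenza | fever, bacterial infection) = 0.021792 / 0.382888 ≈ 0.057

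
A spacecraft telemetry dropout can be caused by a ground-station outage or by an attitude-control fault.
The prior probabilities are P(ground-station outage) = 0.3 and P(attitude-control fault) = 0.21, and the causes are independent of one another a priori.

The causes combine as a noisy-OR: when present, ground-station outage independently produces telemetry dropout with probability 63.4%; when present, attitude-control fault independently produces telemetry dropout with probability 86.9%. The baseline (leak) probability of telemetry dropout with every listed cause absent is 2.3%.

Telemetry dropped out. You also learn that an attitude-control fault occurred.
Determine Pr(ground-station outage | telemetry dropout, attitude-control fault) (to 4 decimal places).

Under noisy-OR, P(telemetry dropout | causes) = 1 − (1−0.023)·∏(1−qᵢ) over the active causes.
P(telemetry dropout | attitude-control fault) = 0.872013*0.7 + 0.953157*0.3 = 0.610409 + 0.285947 = 0.896356
The ground-station outage-present share is 0.953157*0.3 = 0.285947.
Hence the posterior is 0.285947/0.896356 ≈ 0.3190.

Pr(ground-station outage | telemetry dropout, attitude-control fault) ≈ 0.3190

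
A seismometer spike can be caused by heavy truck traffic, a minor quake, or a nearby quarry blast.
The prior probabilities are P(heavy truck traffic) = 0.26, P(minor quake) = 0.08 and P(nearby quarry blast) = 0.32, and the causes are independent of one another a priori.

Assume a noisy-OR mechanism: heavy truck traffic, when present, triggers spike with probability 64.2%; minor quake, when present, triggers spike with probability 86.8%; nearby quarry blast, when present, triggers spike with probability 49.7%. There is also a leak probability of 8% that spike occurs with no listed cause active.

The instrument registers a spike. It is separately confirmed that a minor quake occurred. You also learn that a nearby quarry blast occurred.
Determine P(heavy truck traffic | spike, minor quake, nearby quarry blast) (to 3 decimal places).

P(heavy truck traffic | spike, minor quake, nearby quarry blast) ≈ 0.268

Under noisy-OR, P(spike | causes) = 1 − (1−0.08)·∏(1−qᵢ) over the active causes.
For the numerator, keep only heavy truck traffic=true terms: 0.978132·0.26 = 0.254314
Denominator P(spike | minor quake, nearby quarry blast): 0.938916·0.74 + 0.978132·0.26 = 0.949112
Posterior = 0.254314 / 0.949112 ≈ 0.268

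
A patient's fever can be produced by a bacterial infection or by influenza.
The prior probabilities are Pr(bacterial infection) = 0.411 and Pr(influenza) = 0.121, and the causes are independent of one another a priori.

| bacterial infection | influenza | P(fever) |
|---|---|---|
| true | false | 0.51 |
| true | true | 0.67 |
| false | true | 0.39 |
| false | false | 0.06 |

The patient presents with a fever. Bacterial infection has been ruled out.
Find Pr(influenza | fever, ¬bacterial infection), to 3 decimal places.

By total probability over both values of influenza:
  P(fever | ¬bacterial infection) = 0.06×0.879 + 0.39×0.121
        = 0.052740 + 0.047190 = 0.099930
The terms with influenza present sum to 0.047190, so
  P(influenza | fever, ¬bacterial infection) = 0.047190 / 0.099930 ≈ 0.472

Pr(influenza | fever, ¬bacterial infection) ≈ 0.472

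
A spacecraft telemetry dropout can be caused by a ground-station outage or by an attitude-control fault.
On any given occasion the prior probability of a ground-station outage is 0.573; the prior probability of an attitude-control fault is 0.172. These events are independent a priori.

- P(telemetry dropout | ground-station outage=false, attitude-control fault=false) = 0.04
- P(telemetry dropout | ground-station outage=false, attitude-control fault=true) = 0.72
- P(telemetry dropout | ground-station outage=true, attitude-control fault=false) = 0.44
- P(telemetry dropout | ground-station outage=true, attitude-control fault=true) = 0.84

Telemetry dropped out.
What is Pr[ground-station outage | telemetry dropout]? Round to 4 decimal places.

Weight on ground-station outage=true, given the evidence: 0.208755 + 0.082787 = 0.291542
The normalizing constant is 0.04×0.427×0.828 + 0.72×0.427×0.172 + 0.44×0.573×0.828 + 0.84×0.573×0.172 = 0.358564
P(ground-station outage | telemetry dropout) = 0.291542/0.358564 ≈ 0.8131

Pr[ground-station outage | telemetry dropout] ≈ 0.8131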